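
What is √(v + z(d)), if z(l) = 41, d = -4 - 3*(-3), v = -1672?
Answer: I*√1631 ≈ 40.386*I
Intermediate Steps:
d = 5 (d = -4 + 9 = 5)
√(v + z(d)) = √(-1672 + 41) = √(-1631) = I*√1631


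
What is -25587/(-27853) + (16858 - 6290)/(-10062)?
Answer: -18447055/140128443 ≈ -0.13164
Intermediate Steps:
-25587/(-27853) + (16858 - 6290)/(-10062) = -25587*(-1/27853) + 10568*(-1/10062) = 25587/27853 - 5284/5031 = -18447055/140128443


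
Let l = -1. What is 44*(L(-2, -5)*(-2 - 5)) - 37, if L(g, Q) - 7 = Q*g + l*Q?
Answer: -6813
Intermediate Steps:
L(g, Q) = 7 - Q + Q*g (L(g, Q) = 7 + (Q*g - Q) = 7 + (-Q + Q*g) = 7 - Q + Q*g)
44*(L(-2, -5)*(-2 - 5)) - 37 = 44*((7 - 1*(-5) - 5*(-2))*(-2 - 5)) - 37 = 44*((7 + 5 + 10)*(-7)) - 37 = 44*(22*(-7)) - 37 = 44*(-154) - 37 = -6776 - 37 = -6813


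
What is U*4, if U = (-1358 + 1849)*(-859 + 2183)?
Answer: 2600336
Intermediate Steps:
U = 650084 (U = 491*1324 = 650084)
U*4 = 650084*4 = 2600336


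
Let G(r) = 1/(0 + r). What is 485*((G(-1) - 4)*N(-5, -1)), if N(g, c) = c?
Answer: 2425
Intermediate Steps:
G(r) = 1/r
485*((G(-1) - 4)*N(-5, -1)) = 485*((1/(-1) - 4)*(-1)) = 485*((-1 - 4)*(-1)) = 485*(-5*(-1)) = 485*5 = 2425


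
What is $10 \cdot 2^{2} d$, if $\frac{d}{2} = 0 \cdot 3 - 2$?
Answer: $-160$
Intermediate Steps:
$d = -4$ ($d = 2 \left(0 \cdot 3 - 2\right) = 2 \left(0 - 2\right) = 2 \left(-2\right) = -4$)
$10 \cdot 2^{2} d = 10 \cdot 2^{2} \left(-4\right) = 10 \cdot 4 \left(-4\right) = 40 \left(-4\right) = -160$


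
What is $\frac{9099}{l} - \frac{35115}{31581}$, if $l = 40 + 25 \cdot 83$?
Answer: $\frac{7892122}{2473845} \approx 3.1902$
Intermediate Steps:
$l = 2115$ ($l = 40 + 2075 = 2115$)
$\frac{9099}{l} - \frac{35115}{31581} = \frac{9099}{2115} - \frac{35115}{31581} = 9099 \cdot \frac{1}{2115} - \frac{11705}{10527} = \frac{1011}{235} - \frac{11705}{10527} = \frac{7892122}{2473845}$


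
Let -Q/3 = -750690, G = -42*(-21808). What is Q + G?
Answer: 3168006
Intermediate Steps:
G = 915936
Q = 2252070 (Q = -3*(-750690) = 2252070)
Q + G = 2252070 + 915936 = 3168006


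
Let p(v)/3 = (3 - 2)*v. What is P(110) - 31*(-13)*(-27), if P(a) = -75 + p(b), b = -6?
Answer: -10974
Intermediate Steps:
p(v) = 3*v (p(v) = 3*((3 - 2)*v) = 3*(1*v) = 3*v)
P(a) = -93 (P(a) = -75 + 3*(-6) = -75 - 18 = -93)
P(110) - 31*(-13)*(-27) = -93 - 31*(-13)*(-27) = -93 + 403*(-27) = -93 - 10881 = -10974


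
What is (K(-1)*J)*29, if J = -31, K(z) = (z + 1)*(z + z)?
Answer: 0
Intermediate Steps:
K(z) = 2*z*(1 + z) (K(z) = (1 + z)*(2*z) = 2*z*(1 + z))
(K(-1)*J)*29 = ((2*(-1)*(1 - 1))*(-31))*29 = ((2*(-1)*0)*(-31))*29 = (0*(-31))*29 = 0*29 = 0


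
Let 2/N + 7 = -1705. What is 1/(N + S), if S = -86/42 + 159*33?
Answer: 17976/94283243 ≈ 0.00019066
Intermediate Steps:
N = -1/856 (N = 2/(-7 - 1705) = 2/(-1712) = 2*(-1/1712) = -1/856 ≈ -0.0011682)
S = 110144/21 (S = -86*1/42 + 5247 = -43/21 + 5247 = 110144/21 ≈ 5245.0)
1/(N + S) = 1/(-1/856 + 110144/21) = 1/(94283243/17976) = 17976/94283243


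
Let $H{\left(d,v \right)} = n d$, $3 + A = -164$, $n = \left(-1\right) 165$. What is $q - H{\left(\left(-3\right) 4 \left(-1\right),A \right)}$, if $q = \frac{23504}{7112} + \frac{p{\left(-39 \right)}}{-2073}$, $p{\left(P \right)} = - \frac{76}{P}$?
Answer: $\frac{142545967262}{71872983} \approx 1983.3$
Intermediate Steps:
$n = -165$
$A = -167$ ($A = -3 - 164 = -167$)
$H{\left(d,v \right)} = - 165 d$
$q = \frac{237460922}{71872983}$ ($q = \frac{23504}{7112} + \frac{\left(-76\right) \frac{1}{-39}}{-2073} = 23504 \cdot \frac{1}{7112} + \left(-76\right) \left(- \frac{1}{39}\right) \left(- \frac{1}{2073}\right) = \frac{2938}{889} + \frac{76}{39} \left(- \frac{1}{2073}\right) = \frac{2938}{889} - \frac{76}{80847} = \frac{237460922}{71872983} \approx 3.3039$)
$q - H{\left(\left(-3\right) 4 \left(-1\right),A \right)} = \frac{237460922}{71872983} - - 165 \left(-3\right) 4 \left(-1\right) = \frac{237460922}{71872983} - - 165 \left(\left(-12\right) \left(-1\right)\right) = \frac{237460922}{71872983} - \left(-165\right) 12 = \frac{237460922}{71872983} - -1980 = \frac{237460922}{71872983} + 1980 = \frac{142545967262}{71872983}$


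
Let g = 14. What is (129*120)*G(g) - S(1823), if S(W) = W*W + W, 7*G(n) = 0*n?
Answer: -3325152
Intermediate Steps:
G(n) = 0 (G(n) = (0*n)/7 = (1/7)*0 = 0)
S(W) = W + W**2 (S(W) = W**2 + W = W + W**2)
(129*120)*G(g) - S(1823) = (129*120)*0 - 1823*(1 + 1823) = 15480*0 - 1823*1824 = 0 - 1*3325152 = 0 - 3325152 = -3325152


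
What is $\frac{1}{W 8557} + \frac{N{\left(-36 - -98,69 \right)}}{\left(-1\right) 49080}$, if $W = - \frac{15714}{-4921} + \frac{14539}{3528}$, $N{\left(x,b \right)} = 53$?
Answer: $- \frac{1157927725859}{1088388225864840} \approx -0.0010639$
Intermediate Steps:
$W = \frac{2591539}{354312}$ ($W = \left(-15714\right) \left(- \frac{1}{4921}\right) + 14539 \cdot \frac{1}{3528} = \frac{15714}{4921} + \frac{2077}{504} = \frac{2591539}{354312} \approx 7.3143$)
$\frac{1}{W 8557} + \frac{N{\left(-36 - -98,69 \right)}}{\left(-1\right) 49080} = \frac{1}{\frac{2591539}{354312} \cdot 8557} + \frac{53}{\left(-1\right) 49080} = \frac{354312}{2591539} \cdot \frac{1}{8557} + \frac{53}{-49080} = \frac{354312}{22175799223} + 53 \left(- \frac{1}{49080}\right) = \frac{354312}{22175799223} - \frac{53}{49080} = - \frac{1157927725859}{1088388225864840}$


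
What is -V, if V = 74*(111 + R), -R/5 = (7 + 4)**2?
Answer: 36556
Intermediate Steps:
R = -605 (R = -5*(7 + 4)**2 = -5*11**2 = -5*121 = -605)
V = -36556 (V = 74*(111 - 605) = 74*(-494) = -36556)
-V = -1*(-36556) = 36556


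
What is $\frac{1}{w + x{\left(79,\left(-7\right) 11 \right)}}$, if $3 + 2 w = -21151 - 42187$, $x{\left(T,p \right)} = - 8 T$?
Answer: $- \frac{2}{64605} \approx -3.0957 \cdot 10^{-5}$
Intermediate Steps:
$w = - \frac{63341}{2}$ ($w = - \frac{3}{2} + \frac{-21151 - 42187}{2} = - \frac{3}{2} + \frac{1}{2} \left(-63338\right) = - \frac{3}{2} - 31669 = - \frac{63341}{2} \approx -31671.0$)
$\frac{1}{w + x{\left(79,\left(-7\right) 11 \right)}} = \frac{1}{- \frac{63341}{2} - 632} = \frac{1}{- \frac{64605}{2}} = - \frac{2}{64605}$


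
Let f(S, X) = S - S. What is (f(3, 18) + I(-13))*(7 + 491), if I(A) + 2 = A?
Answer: -7470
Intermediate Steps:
f(S, X) = 0
I(A) = -2 + A
(f(3, 18) + I(-13))*(7 + 491) = (0 + (-2 - 13))*(7 + 491) = (0 - 15)*498 = -15*498 = -7470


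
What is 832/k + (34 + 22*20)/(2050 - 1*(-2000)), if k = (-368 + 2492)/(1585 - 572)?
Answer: 15807461/39825 ≈ 396.92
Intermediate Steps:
k = 2124/1013 ≈ 2.0967
832/k + (34 + 22*20)/(2050 - 1*(-2000)) = 832/(2124/1013) + (34 + 22*20)/(2050 - 1*(-2000)) = 832*(1013/2124) + (34 + 440)/(2050 + 2000) = 210704/531 + 474/4050 = 210704/531 + 474*(1/4050) = 210704/531 + 79/675 = 15807461/39825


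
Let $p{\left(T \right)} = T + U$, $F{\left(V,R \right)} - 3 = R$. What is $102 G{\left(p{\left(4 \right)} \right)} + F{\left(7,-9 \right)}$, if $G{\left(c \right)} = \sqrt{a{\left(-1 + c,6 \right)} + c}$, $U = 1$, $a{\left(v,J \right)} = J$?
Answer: $-6 + 102 \sqrt{11} \approx 332.3$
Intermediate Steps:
$F{\left(V,R \right)} = 3 + R$
$p{\left(T \right)} = 1 + T$ ($p{\left(T \right)} = T + 1 = 1 + T$)
$G{\left(c \right)} = \sqrt{6 + c}$
$102 G{\left(p{\left(4 \right)} \right)} + F{\left(7,-9 \right)} = 102 \sqrt{6 + \left(1 + 4\right)} + \left(3 - 9\right) = 102 \sqrt{6 + 5} - 6 = 102 \sqrt{11} - 6 = -6 + 102 \sqrt{11}$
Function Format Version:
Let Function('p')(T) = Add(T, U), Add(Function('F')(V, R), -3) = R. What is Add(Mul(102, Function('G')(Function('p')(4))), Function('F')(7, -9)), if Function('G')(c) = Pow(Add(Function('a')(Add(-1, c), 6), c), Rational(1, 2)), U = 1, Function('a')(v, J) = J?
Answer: Add(-6, Mul(102, Pow(11, Rational(1, 2)))) ≈ 332.30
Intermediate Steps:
Function('F')(V, R) = Add(3, R)
Function('p')(T) = Add(1, T) (Function('p')(T) = Add(T, 1) = Add(1, T))
Function('G')(c) = Pow(Add(6, c), Rational(1, 2))
Add(Mul(102, Function('G')(Function('p')(4))), Function('F')(7, -9)) = Add(Mul(102, Pow(Add(6, Add(1, 4)), Rational(1, 2))), Add(3, -9)) = Add(Mul(102, Pow(Add(6, 5), Rational(1, 2))), -6) = Add(Mul(102, Pow(11, Rational(1, 2))), -6) = Add(-6, Mul(102, Pow(11, Rational(1, 2))))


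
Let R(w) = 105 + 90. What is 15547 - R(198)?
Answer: 15352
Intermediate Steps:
R(w) = 195
15547 - R(198) = 15547 - 1*195 = 15547 - 195 = 15352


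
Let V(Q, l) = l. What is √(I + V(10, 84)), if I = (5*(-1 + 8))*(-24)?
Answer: 6*I*√21 ≈ 27.495*I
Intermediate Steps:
I = -840 (I = (5*7)*(-24) = 35*(-24) = -840)
√(I + V(10, 84)) = √(-840 + 84) = √(-756) = 6*I*√21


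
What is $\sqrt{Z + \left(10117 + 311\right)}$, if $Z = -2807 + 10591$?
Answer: $2 \sqrt{4553} \approx 134.95$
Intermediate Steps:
$Z = 7784$
$\sqrt{Z + \left(10117 + 311\right)} = \sqrt{7784 + \left(10117 + 311\right)} = \sqrt{7784 + 10428} = \sqrt{18212} = 2 \sqrt{4553}$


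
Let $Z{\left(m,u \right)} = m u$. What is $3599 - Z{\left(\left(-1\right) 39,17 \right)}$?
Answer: $4262$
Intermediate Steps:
$3599 - Z{\left(\left(-1\right) 39,17 \right)} = 3599 - \left(-1\right) 39 \cdot 17 = 3599 - \left(-39\right) 17 = 3599 - -663 = 3599 + 663 = 4262$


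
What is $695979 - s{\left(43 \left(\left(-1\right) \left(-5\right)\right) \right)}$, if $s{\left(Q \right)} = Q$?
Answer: $695764$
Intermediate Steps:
$695979 - s{\left(43 \left(\left(-1\right) \left(-5\right)\right) \right)} = 695979 - 43 \left(\left(-1\right) \left(-5\right)\right) = 695979 - 43 \cdot 5 = 695979 - 215 = 695764$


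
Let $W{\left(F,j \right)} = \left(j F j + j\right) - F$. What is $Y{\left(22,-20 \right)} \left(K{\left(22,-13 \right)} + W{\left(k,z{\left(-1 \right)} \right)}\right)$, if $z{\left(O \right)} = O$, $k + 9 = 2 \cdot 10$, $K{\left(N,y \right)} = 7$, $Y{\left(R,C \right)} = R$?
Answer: $132$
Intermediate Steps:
$k = 11$ ($k = -9 + 2 \cdot 10 = -9 + 20 = 11$)
$W{\left(F,j \right)} = j - F + F j^{2}$ ($W{\left(F,j \right)} = \left(F j j + j\right) - F = \left(F j^{2} + j\right) - F = \left(j + F j^{2}\right) - F = j - F + F j^{2}$)
$Y{\left(22,-20 \right)} \left(K{\left(22,-13 \right)} + W{\left(k,z{\left(-1 \right)} \right)}\right) = 22 \left(7 - \left(12 - 11\right)\right) = 22 \left(7 - 1\right) = 22 \cdot 6 = 132$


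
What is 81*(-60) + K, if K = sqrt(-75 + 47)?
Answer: -4860 + 2*I*sqrt(7) ≈ -4860.0 + 5.2915*I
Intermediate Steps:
K = 2*I*sqrt(7) (K = sqrt(-28) = 2*I*sqrt(7) ≈ 5.2915*I)
81*(-60) + K = 81*(-60) + 2*I*sqrt(7) = -4860 + 2*I*sqrt(7)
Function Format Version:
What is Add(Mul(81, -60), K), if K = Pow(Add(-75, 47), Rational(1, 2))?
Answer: Add(-4860, Mul(2, I, Pow(7, Rational(1, 2)))) ≈ Add(-4860.0, Mul(5.2915, I))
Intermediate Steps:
K = Mul(2, I, Pow(7, Rational(1, 2))) (K = Pow(-28, Rational(1, 2)) = Mul(2, I, Pow(7, Rational(1, 2))) ≈ Mul(5.2915, I))
Add(Mul(81, -60), K) = Add(Mul(81, -60), Mul(2, I, Pow(7, Rational(1, 2)))) = Add(-4860, Mul(2, I, Pow(7, Rational(1, 2))))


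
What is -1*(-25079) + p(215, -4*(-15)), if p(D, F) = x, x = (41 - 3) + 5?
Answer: 25122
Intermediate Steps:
x = 43 (x = 38 + 5 = 43)
p(D, F) = 43
-1*(-25079) + p(215, -4*(-15)) = -1*(-25079) + 43 = 25079 + 43 = 25122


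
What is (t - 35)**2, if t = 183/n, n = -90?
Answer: 1234321/900 ≈ 1371.5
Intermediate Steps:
t = -61/30 (t = 183/(-90) = 183*(-1/90) = -61/30 ≈ -2.0333)
(t - 35)**2 = (-61/30 - 35)**2 = (-1111/30)**2 = 1234321/900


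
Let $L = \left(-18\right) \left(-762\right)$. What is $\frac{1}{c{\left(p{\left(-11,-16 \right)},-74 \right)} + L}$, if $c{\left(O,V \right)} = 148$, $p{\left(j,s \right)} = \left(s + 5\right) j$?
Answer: $\frac{1}{13864} \approx 7.2129 \cdot 10^{-5}$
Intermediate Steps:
$p{\left(j,s \right)} = j \left(5 + s\right)$ ($p{\left(j,s \right)} = \left(5 + s\right) j = j \left(5 + s\right)$)
$L = 13716$
$\frac{1}{c{\left(p{\left(-11,-16 \right)},-74 \right)} + L} = \frac{1}{148 + 13716} = \frac{1}{13864}$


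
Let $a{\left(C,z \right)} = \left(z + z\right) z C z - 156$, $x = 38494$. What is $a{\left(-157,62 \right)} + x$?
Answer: $-74796654$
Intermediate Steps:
$a{\left(C,z \right)} = -156 + 2 C z^{3}$ ($a{\left(C,z \right)} = 2 z z C z - 156 = 2 z^{2} C z - 156 = 2 C z^{2} z - 156 = 2 C z^{3} - 156 = -156 + 2 C z^{3}$)
$a{\left(-157,62 \right)} + x = \left(-156 + 2 \left(-157\right) 62^{3}\right) + 38494 = \left(-156 + 2 \left(-157\right) 238328\right) + 38494 = \left(-156 - 74834992\right) + 38494 = -74835148 + 38494 = -74796654$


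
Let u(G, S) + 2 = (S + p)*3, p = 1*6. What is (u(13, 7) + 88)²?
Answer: 15625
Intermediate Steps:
p = 6
u(G, S) = 16 + 3*S (u(G, S) = -2 + (S + 6)*3 = -2 + (6 + S)*3 = -2 + (18 + 3*S) = 16 + 3*S)
(u(13, 7) + 88)² = ((16 + 3*7) + 88)² = ((16 + 21) + 88)² = (37 + 88)² = 125² = 15625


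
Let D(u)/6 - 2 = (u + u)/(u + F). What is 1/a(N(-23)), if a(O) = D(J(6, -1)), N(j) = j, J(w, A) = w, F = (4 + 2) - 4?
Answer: 1/21 ≈ 0.047619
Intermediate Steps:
F = 2 (F = 6 - 4 = 2)
D(u) = 12 + 12*u/(2 + u) (D(u) = 12 + 6*((u + u)/(u + 2)) = 12 + 6*((2*u)/(2 + u)) = 12 + 6*(2*u/(2 + u)) = 12 + 12*u/(2 + u))
a(O) = 21 (a(O) = 24*(1 + 6)/(2 + 6) = 24*7/8 = 24*(⅛)*7 = 21)
1/a(N(-23)) = 1/21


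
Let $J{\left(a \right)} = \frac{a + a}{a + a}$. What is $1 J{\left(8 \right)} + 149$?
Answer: $150$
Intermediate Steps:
$J{\left(a \right)} = 1$ ($J{\left(a \right)} = \frac{2 a}{2 a} = 2 a \frac{1}{2 a} = 1$)
$1 J{\left(8 \right)} + 149 = 1 \cdot 1 + 149 = 1 + 149 = 150$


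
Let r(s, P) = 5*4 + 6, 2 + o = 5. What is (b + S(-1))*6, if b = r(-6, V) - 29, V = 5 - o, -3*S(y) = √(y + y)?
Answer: -18 - 2*I*√2 ≈ -18.0 - 2.8284*I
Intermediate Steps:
o = 3 (o = -2 + 5 = 3)
S(y) = -√2*√y/3 (S(y) = -√(y + y)/3 = -√2*√y/3)
V = 2 (V = 5 - 1*3 = 5 - 3 = 2)
r(s, P) = 26 (r(s, P) = 20 + 6 = 26)
b = -3 (b = 26 - 29 = -3)
(b + S(-1))*6 = (-3 - √2*√(-1)/3)*6 = (-3 - √2*I/3)*6 = (-3 - I*√2/3)*6 = -18 - 2*I*√2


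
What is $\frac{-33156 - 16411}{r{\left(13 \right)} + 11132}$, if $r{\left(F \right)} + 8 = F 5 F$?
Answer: $- \frac{49567}{11969} \approx -4.1413$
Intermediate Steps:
$r{\left(F \right)} = -8 + 5 F^{2}$ ($r{\left(F \right)} = -8 + F 5 F = -8 + 5 F F = -8 + 5 F^{2}$)
$\frac{-33156 - 16411}{r{\left(13 \right)} + 11132} = \frac{-33156 - 16411}{\left(-8 + 5 \cdot 13^{2}\right) + 11132} = - \frac{49567}{\left(-8 + 5 \cdot 169\right) + 11132} = - \frac{49567}{\left(-8 + 845\right) + 11132} = - \frac{49567}{837 + 11132} = - \frac{49567}{11969}$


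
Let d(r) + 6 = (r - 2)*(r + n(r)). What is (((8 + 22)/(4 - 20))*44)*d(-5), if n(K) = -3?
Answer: -4125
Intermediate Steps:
d(r) = -6 + (-3 + r)*(-2 + r) (d(r) = -6 + (r - 2)*(r - 3) = -6 + (-2 + r)*(-3 + r) = -6 + (-3 + r)*(-2 + r))
(((8 + 22)/(4 - 20))*44)*d(-5) = (((8 + 22)/(4 - 20))*44)*(-5*(-5 - 5)) = ((30/(-16))*44)*(-5*(-10)) = ((30*(-1/16))*44)*50 = -15/8*44*50 = -165/2*50 = -4125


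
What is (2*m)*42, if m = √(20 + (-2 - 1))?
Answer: 84*√17 ≈ 346.34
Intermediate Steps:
m = √17 (m = √(20 - 3) = √17 ≈ 4.1231)
(2*m)*42 = (2*√17)*42 = 84*√17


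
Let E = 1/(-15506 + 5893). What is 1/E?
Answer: -9613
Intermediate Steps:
E = -1/9613 (E = 1/(-9613) = -1/9613 ≈ -0.00010403)
1/E = 1/(-1/9613) = -9613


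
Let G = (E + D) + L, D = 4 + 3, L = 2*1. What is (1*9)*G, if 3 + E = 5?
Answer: 99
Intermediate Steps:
L = 2
E = 2 (E = -3 + 5 = 2)
D = 7
G = 11 (G = (2 + 7) + 2 = 9 + 2 = 11)
(1*9)*G = (1*9)*11 = 9*11 = 99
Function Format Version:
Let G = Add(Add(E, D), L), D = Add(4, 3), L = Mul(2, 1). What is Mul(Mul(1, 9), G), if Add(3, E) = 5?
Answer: 99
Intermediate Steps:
L = 2
E = 2 (E = Add(-3, 5) = 2)
D = 7
G = 11 (G = Add(Add(2, 7), 2) = Add(9, 2) = 11)
Mul(Mul(1, 9), G) = Mul(Mul(1, 9), 11) = Mul(9, 11) = 99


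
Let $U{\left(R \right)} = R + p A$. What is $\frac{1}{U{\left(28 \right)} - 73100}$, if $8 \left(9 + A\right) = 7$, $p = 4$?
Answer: $- \frac{2}{146209} \approx -1.3679 \cdot 10^{-5}$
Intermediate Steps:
$A = - \frac{65}{8}$ ($A = -9 + \frac{1}{8} \cdot 7 = -9 + \frac{7}{8} = - \frac{65}{8} \approx -8.125$)
$U{\left(R \right)} = - \frac{65}{2} + R$ ($U{\left(R \right)} = R + 4 \left(- \frac{65}{8}\right) = R - \frac{65}{2} = - \frac{65}{2} + R$)
$\frac{1}{U{\left(28 \right)} - 73100} = \frac{1}{\left(- \frac{65}{2} + 28\right) - 73100} = \frac{1}{- \frac{9}{2} - 73100} = \frac{1}{- \frac{146209}{2}} = - \frac{2}{146209}$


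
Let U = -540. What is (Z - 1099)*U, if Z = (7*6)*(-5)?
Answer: 706860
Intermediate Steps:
Z = -210 (Z = 42*(-5) = -210)
(Z - 1099)*U = (-210 - 1099)*(-540) = -1309*(-540) = 706860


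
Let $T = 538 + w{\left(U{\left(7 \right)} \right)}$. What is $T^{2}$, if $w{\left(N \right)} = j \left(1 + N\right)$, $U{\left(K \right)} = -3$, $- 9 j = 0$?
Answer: $289444$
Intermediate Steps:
$j = 0$ ($j = \left(- \frac{1}{9}\right) 0 = 0$)
$w{\left(N \right)} = 0$ ($w{\left(N \right)} = 0 \left(1 + N\right) = 0$)
$T = 538$ ($T = 538 + 0 = 538$)
$T^{2} = 538^{2} = 289444$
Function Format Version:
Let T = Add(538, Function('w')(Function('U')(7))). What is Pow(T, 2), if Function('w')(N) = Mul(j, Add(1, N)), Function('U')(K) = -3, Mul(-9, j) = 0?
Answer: 289444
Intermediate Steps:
j = 0 (j = Mul(Rational(-1, 9), 0) = 0)
Function('w')(N) = 0 (Function('w')(N) = Mul(0, Add(1, N)) = 0)
T = 538 (T = Add(538, 0) = 538)
Pow(T, 2) = Pow(538, 2) = 289444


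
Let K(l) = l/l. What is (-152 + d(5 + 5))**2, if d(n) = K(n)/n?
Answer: 2307361/100 ≈ 23074.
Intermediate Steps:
K(l) = 1
d(n) = 1/n
(-152 + d(5 + 5))**2 = (-152 + 1/(5 + 5))**2 = (-152 + 1/10)**2 = (-1519/10)**2 = 2307361/100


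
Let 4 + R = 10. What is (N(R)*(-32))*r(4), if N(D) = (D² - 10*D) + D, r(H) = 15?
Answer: 8640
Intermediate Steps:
R = 6 (R = -4 + 10 = 6)
N(D) = D² - 9*D
(N(R)*(-32))*r(4) = ((6*(-9 + 6))*(-32))*15 = ((6*(-3))*(-32))*15 = -18*(-32)*15 = 576*15 = 8640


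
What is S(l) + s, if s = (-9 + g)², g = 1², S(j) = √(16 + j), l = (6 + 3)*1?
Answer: 69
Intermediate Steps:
l = 9 (l = 9*1 = 9)
g = 1
s = 64 (s = (-9 + 1)² = (-8)² = 64)
S(l) + s = √(16 + 9) + 64 = √25 + 64 = 5 + 64 = 69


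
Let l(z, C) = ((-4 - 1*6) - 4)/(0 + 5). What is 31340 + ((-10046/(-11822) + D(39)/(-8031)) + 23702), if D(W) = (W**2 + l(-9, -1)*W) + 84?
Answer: 4354905908602/79118735 ≈ 55043.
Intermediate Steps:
l(z, C) = -14/5 (l(z, C) = ((-4 - 6) - 4)/5 = (-10 - 4)*(1/5) = -14*1/5 = -14/5)
D(W) = 84 + W**2 - 14*W/5 (D(W) = (W**2 - 14*W/5) + 84 = 84 + W**2 - 14*W/5)
31340 + ((-10046/(-11822) + D(39)/(-8031)) + 23702) = 31340 + ((-10046/(-11822) + (84 + 39**2 - 14/5*39)/(-8031)) + 23702) = 31340 + ((-10046*(-1/11822) + (84 + 1521 - 546/5)*(-1/8031)) + 23702) = 31340 + ((5023/5911 + (7479/5)*(-1/8031)) + 23702) = 31340 + ((5023/5911 - 2493/13385) + 23702) = 31340 + (52496732/79118735 + 23702) = 31340 + 1875324753702/79118735 = 4354905908602/79118735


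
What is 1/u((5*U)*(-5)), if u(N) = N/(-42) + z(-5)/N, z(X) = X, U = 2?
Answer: 210/271 ≈ 0.77491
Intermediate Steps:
u(N) = -5/N - N/42 (u(N) = N/(-42) - 5/N = N*(-1/42) - 5/N = -N/42 - 5/N = -5/N - N/42)
1/u((5*U)*(-5)) = 1/(-5/((5*2)*(-5)) - 5*2*(-5)/42) = 1/(-5/(10*(-5)) - 5*(-5)/21) = 1/(-5/(-50) - 1/42*(-50)) = 1/(-5*(-1/50) + 25/21) = 1/(⅒ + 25/21) = 1/(271/210) = 210/271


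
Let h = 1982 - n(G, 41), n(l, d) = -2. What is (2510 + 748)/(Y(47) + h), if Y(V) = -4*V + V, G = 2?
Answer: 3258/1843 ≈ 1.7678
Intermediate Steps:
h = 1984 (h = 1982 - 1*(-2) = 1982 + 2 = 1984)
Y(V) = -3*V
(2510 + 748)/(Y(47) + h) = (2510 + 748)/(-3*47 + 1984) = 3258/(-141 + 1984) = 3258/1843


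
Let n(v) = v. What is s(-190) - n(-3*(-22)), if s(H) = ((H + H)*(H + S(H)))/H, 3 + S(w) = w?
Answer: -832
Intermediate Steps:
S(w) = -3 + w
s(H) = -6 + 4*H (s(H) = ((H + H)*(H + (-3 + H)))/H = ((2*H)*(-3 + 2*H))/H = (2*H*(-3 + 2*H))/H = -6 + 4*H)
s(-190) - n(-3*(-22)) = (-6 + 4*(-190)) - (-3)*(-22) = (-6 - 760) - 1*66 = -766 - 66 = -832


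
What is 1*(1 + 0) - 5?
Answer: -4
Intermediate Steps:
1*(1 + 0) - 5 = 1*1 - 5 = 1 - 5 = -4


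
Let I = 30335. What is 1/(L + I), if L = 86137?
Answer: 1/116472 ≈ 8.5857e-6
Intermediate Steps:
1/(L + I) = 1/(86137 + 30335) = 1/116472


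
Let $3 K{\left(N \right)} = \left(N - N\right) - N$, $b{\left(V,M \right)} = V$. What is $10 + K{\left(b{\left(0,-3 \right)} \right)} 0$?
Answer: $10$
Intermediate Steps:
$K{\left(N \right)} = - \frac{N}{3}$ ($K{\left(N \right)} = \frac{\left(N - N\right) - N}{3} = \frac{0 - N}{3} = \frac{\left(-1\right) N}{3} = - \frac{N}{3}$)
$10 + K{\left(b{\left(0,-3 \right)} \right)} 0 = 10 + \left(- \frac{1}{3}\right) 0 \cdot 0 = 10 + 0 \cdot 0 = 10 + 0 = 10$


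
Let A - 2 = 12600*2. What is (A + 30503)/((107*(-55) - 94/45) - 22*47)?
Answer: -2506725/311449 ≈ -8.0486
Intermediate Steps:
A = 25202 (A = 2 + 12600*2 = 2 + 25200 = 25202)
(A + 30503)/((107*(-55) - 94/45) - 22*47) = (25202 + 30503)/((107*(-55) - 94/45) - 22*47) = 55705/((-5885 - 94*1/45) - 1034) = 55705/((-5885 - 94/45) - 1034) = 55705/(-264919/45 - 1034) = 55705/(-311449/45) = 55705*(-45/311449) = -2506725/311449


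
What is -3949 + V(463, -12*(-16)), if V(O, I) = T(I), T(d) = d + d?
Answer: -3565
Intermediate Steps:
T(d) = 2*d
V(O, I) = 2*I
-3949 + V(463, -12*(-16)) = -3949 + 2*(-12*(-16)) = -3949 + 2*192 = -3949 + 384 = -3565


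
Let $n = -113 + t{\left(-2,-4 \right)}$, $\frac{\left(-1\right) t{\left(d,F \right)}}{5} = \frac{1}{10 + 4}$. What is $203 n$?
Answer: $- \frac{46023}{2} \approx -23012.0$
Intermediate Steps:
$t{\left(d,F \right)} = - \frac{5}{14}$ ($t{\left(d,F \right)} = - \frac{5}{10 + 4} = - \frac{5}{14}$)
$n = - \frac{1587}{14}$ ($n = -113 - \frac{5}{14} = - \frac{1587}{14} \approx -113.36$)
$203 n = 203 \left(- \frac{1587}{14}\right) = - \frac{46023}{2}$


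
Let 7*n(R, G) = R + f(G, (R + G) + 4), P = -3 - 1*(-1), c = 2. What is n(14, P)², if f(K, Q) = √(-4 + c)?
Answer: (14 + I*√2)²/49 ≈ 3.9592 + 0.80812*I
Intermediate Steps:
f(K, Q) = I*√2 (f(K, Q) = √(-4 + 2) = √(-2) = I*√2)
P = -2 (P = -3 + 1 = -2)
n(R, G) = R/7 + I*√2/7 (n(R, G) = (R + I*√2)/7 = R/7 + I*√2/7)
n(14, P)² = ((⅐)*14 + I*√2/7)² = (2 + I*√2/7)²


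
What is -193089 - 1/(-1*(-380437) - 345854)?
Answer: -6677596888/34583 ≈ -1.9309e+5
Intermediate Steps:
-193089 - 1/(-1*(-380437) - 345854) = -193089 - 1/(380437 - 345854) = -193089 - 1/34583 = -6677596888/34583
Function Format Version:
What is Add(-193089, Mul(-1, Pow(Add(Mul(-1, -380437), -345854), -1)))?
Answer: Rational(-6677596888, 34583) ≈ -1.9309e+5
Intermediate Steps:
Add(-193089, Mul(-1, Pow(Add(Mul(-1, -380437), -345854), -1))) = Add(-193089, Mul(-1, Pow(Add(380437, -345854), -1))) = Add(-193089, Mul(-1, Pow(34583, -1))) = Add(-193089, Mul(-1, Rational(1, 34583))) = Add(-193089, Rational(-1, 34583)) = Rational(-6677596888, 34583)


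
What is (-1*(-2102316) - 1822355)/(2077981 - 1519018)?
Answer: 279961/558963 ≈ 0.50086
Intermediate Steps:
(-1*(-2102316) - 1822355)/(2077981 - 1519018) = (2102316 - 1822355)/558963 = 279961*(1/558963) = 279961/558963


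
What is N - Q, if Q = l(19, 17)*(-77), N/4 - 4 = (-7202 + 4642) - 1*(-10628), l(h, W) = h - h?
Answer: 32288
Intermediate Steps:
l(h, W) = 0
N = 32288 (N = 16 + 4*((-7202 + 4642) - 1*(-10628)) = 16 + 4*(-2560 + 10628) = 16 + 4*8068 = 16 + 32272 = 32288)
Q = 0 (Q = 0*(-77) = 0)
N - Q = 32288 - 1*0 = 32288 + 0 = 32288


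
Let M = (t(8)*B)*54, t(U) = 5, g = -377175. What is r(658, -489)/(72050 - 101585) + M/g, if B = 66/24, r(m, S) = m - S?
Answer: -12121319/297063030 ≈ -0.040804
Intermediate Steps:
B = 11/4 (B = 66*(1/24) = 11/4 ≈ 2.7500)
M = 1485/2 (M = (5*(11/4))*54 = (55/4)*54 = 1485/2 ≈ 742.50)
r(658, -489)/(72050 - 101585) + M/g = (658 - 1*(-489))/(72050 - 101585) + (1485/2)/(-377175) = (658 + 489)/(-29535) + (1485/2)*(-1/377175) = 1147*(-1/29535) - 99/50290 = -1147/29535 - 99/50290 = -12121319/297063030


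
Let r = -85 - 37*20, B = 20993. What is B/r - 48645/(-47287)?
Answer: -952563866/39011775 ≈ -24.417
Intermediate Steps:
r = -825 (r = -85 - 740 = -825)
B/r - 48645/(-47287) = 20993/(-825) - 48645/(-47287) = 20993*(-1/825) - 48645*(-1/47287) = -20993/825 + 48645/47287 = -952563866/39011775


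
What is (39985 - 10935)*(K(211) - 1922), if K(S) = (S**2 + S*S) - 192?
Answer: 2525258400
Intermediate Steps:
K(S) = -192 + 2*S**2 (K(S) = (S**2 + S**2) - 192 = 2*S**2 - 192 = -192 + 2*S**2)
(39985 - 10935)*(K(211) - 1922) = (39985 - 10935)*((-192 + 2*211**2) - 1922) = 29050*((-192 + 2*44521) - 1922) = 29050*((-192 + 89042) - 1922) = 29050*(88850 - 1922) = 29050*86928 = 2525258400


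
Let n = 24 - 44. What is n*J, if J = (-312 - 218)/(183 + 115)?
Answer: 5300/149 ≈ 35.570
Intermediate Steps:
J = -265/149 (J = -530/298 = -530*1/298 = -265/149 ≈ -1.7785)
n = -20
n*J = -20*(-265/149) = 5300/149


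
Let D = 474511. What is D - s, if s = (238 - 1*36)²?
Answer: 433707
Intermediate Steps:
s = 40804 (s = (238 - 36)² = 202² = 40804)
D - s = 474511 - 1*40804 = 474511 - 40804 = 433707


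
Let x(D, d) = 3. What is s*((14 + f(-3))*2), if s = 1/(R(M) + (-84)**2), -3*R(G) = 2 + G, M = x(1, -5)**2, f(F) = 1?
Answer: 90/21157 ≈ 0.0042539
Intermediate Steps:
M = 9 (M = 3**2 = 9)
R(G) = -2/3 - G/3 (R(G) = -(2 + G)/3 = -2/3 - G/3)
s = 3/21157 (s = 1/((-2/3 - 1/3*9) + (-84)**2) = 1/((-2/3 - 3) + 7056) = 1/(-11/3 + 7056) = 1/(21157/3) = 3/21157 ≈ 0.00014180)
s*((14 + f(-3))*2) = 3*((14 + 1)*2)/21157 = 3*(15*2)/21157 = (3/21157)*30 = 90/21157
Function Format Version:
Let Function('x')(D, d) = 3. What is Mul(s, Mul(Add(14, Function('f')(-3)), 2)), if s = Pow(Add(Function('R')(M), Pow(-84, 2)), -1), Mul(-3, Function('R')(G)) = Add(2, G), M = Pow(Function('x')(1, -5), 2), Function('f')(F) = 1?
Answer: Rational(90, 21157) ≈ 0.0042539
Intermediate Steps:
M = 9 (M = Pow(3, 2) = 9)
Function('R')(G) = Add(Rational(-2, 3), Mul(Rational(-1, 3), G)) (Function('R')(G) = Mul(Rational(-1, 3), Add(2, G)) = Add(Rational(-2, 3), Mul(Rational(-1, 3), G)))
s = Rational(3, 21157) (s = Pow(Add(Add(Rational(-2, 3), Mul(Rational(-1, 3), 9)), Pow(-84, 2)), -1) = Pow(Add(Add(Rational(-2, 3), -3), 7056), -1) = Pow(Add(Rational(-11, 3), 7056), -1) = Pow(Rational(21157, 3), -1) = Rational(3, 21157) ≈ 0.00014180)
Mul(s, Mul(Add(14, Function('f')(-3)), 2)) = Mul(Rational(3, 21157), Mul(Add(14, 1), 2)) = Mul(Rational(3, 21157), Mul(15, 2)) = Mul(Rational(3, 21157), 30) = Rational(90, 21157)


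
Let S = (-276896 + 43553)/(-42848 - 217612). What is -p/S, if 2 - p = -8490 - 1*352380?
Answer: -10443635680/25927 ≈ -4.0281e+5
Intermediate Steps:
S = 25927/28940 (S = -233343/(-260460) = -233343*(-1/260460) = 25927/28940 ≈ 0.89589)
p = 360872 (p = 2 - (-8490 - 1*352380) = 2 - (-8490 - 352380) = 2 - 1*(-360870) = 2 + 360870 = 360872)
-p/S = -360872/25927/28940 = -360872*28940/25927 = -1*10443635680/25927 = -10443635680/25927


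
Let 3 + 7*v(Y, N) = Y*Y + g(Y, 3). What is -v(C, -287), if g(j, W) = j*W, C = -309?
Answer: -94551/7 ≈ -13507.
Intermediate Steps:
g(j, W) = W*j
v(Y, N) = -3/7 + Y²/7 + 3*Y/7 (v(Y, N) = -3/7 + (Y*Y + 3*Y)/7 = -3/7 + (Y² + 3*Y)/7 = -3/7 + (Y²/7 + 3*Y/7) = -3/7 + Y²/7 + 3*Y/7)
-v(C, -287) = -(-3/7 + (⅐)*(-309)² + (3/7)*(-309)) = -(-3/7 + (⅐)*95481 - 927/7) = -(-3/7 + 95481/7 - 927/7) = -1*94551/7 = -94551/7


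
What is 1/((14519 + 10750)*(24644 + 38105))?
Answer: 1/1585604481 ≈ 6.3067e-10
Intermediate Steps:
1/((14519 + 10750)*(24644 + 38105)) = 1/(25269*62749) = 1/1585604481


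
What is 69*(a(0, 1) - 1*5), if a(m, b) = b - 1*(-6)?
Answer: 138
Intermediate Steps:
a(m, b) = 6 + b (a(m, b) = b + 6 = 6 + b)
69*(a(0, 1) - 1*5) = 69*((6 + 1) - 1*5) = 69*(7 - 5) = 69*2 = 138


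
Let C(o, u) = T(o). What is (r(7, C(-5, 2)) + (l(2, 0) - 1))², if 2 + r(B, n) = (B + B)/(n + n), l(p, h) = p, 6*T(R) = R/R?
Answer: 1681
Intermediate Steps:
T(R) = ⅙ (T(R) = (R/R)/6 = (⅙)*1 = ⅙)
C(o, u) = ⅙
r(B, n) = -2 + B/n (r(B, n) = -2 + (B + B)/(n + n) = -2 + (2*B)/((2*n)) = -2 + (2*B)*(1/(2*n)) = -2 + B/n)
(r(7, C(-5, 2)) + (l(2, 0) - 1))² = ((-2 + 7/(⅙)) + (2 - 1))² = ((-2 + 7*6) + 1)² = ((-2 + 42) + 1)² = (40 + 1)² = 41² = 1681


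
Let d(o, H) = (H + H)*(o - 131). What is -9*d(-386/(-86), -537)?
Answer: -52583040/43 ≈ -1.2229e+6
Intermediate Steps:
d(o, H) = 2*H*(-131 + o) (d(o, H) = (2*H)*(-131 + o) = 2*H*(-131 + o))
-9*d(-386/(-86), -537) = -18*(-537)*(-131 - 386/(-86)) = -18*(-537)*(-131 - 386*(-1/86)) = -18*(-537)*(-131 + 193/43) = -18*(-537)*(-5440)/43 = -9*5842560/43 = -52583040/43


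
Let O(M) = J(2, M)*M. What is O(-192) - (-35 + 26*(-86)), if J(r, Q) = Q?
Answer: 39135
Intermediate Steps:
O(M) = M² (O(M) = M*M = M²)
O(-192) - (-35 + 26*(-86)) = (-192)² - (-35 + 26*(-86)) = 36864 - (-35 - 2236) = 36864 - 1*(-2271) = 36864 + 2271 = 39135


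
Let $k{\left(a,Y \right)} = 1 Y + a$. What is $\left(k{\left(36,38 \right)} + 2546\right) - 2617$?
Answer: $3$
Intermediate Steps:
$k{\left(a,Y \right)} = Y + a$
$\left(k{\left(36,38 \right)} + 2546\right) - 2617 = \left(\left(38 + 36\right) + 2546\right) - 2617 = \left(74 + 2546\right) - 2617 = 2620 - 2617 = 3$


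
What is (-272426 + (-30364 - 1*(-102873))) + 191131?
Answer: -8786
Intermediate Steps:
(-272426 + (-30364 - 1*(-102873))) + 191131 = (-272426 + (-30364 + 102873)) + 191131 = (-272426 + 72509) + 191131 = -199917 + 191131 = -8786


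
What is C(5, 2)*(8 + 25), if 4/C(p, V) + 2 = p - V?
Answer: 132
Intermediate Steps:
C(p, V) = 4/(-2 + p - V) (C(p, V) = 4/(-2 + (p - V)) = 4/(-2 + p - V))
C(5, 2)*(8 + 25) = (4/(-2 + 5 - 1*2))*(8 + 25) = (4/(-2 + 5 - 2))*33 = (4/1)*33 = (4*1)*33 = 4*33 = 132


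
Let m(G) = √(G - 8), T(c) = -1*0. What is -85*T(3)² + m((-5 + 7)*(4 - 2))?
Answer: 2*I ≈ 2.0*I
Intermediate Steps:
T(c) = 0
m(G) = √(-8 + G)
-85*T(3)² + m((-5 + 7)*(4 - 2)) = -85*0² + √(-8 + (-5 + 7)*(4 - 2)) = -85*0 + √(-8 + 2*2) = 0 + √(-8 + 4) = 0 + √(-4) = 0 + 2*I = 2*I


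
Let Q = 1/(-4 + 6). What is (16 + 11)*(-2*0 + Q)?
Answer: 27/2 ≈ 13.500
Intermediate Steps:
Q = ½ (Q = 1/2 = ½ ≈ 0.50000)
(16 + 11)*(-2*0 + Q) = (16 + 11)*(-2*0 + ½) = 27*(0 + ½) = 27*(½) = 27/2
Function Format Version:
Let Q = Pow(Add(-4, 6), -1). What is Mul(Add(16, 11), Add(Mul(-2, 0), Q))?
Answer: Rational(27, 2) ≈ 13.500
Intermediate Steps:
Q = Rational(1, 2) (Q = Pow(2, -1) = Rational(1, 2) ≈ 0.50000)
Mul(Add(16, 11), Add(Mul(-2, 0), Q)) = Mul(Add(16, 11), Add(Mul(-2, 0), Rational(1, 2))) = Mul(27, Add(0, Rational(1, 2))) = Mul(27, Rational(1, 2)) = Rational(27, 2)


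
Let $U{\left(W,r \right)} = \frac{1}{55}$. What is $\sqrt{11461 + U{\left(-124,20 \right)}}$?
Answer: $\frac{2 \sqrt{8667395}}{55} \approx 107.06$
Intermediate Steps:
$U{\left(W,r \right)} = \frac{1}{55}$
$\sqrt{11461 + U{\left(-124,20 \right)}} = \sqrt{11461 + \frac{1}{55}} = \sqrt{\frac{630356}{55}} = \frac{2 \sqrt{8667395}}{55}$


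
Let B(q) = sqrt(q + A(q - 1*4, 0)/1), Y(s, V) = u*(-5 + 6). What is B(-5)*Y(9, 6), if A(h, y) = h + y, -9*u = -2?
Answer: 2*I*sqrt(14)/9 ≈ 0.83148*I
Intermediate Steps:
u = 2/9 (u = -1/9*(-2) = 2/9 ≈ 0.22222)
Y(s, V) = 2/9 (Y(s, V) = 2*(-5 + 6)/9 = (2/9)*1 = 2/9)
B(q) = sqrt(-4 + 2*q) (B(q) = sqrt(q + ((q - 1*4) + 0)/1) = sqrt(q + ((q - 4) + 0)*1) = sqrt(q + ((-4 + q) + 0)*1) = sqrt(q + (-4 + q)*1) = sqrt(q + (-4 + q)) = sqrt(-4 + 2*q))
B(-5)*Y(9, 6) = sqrt(-4 + 2*(-5))*(2/9) = sqrt(-4 - 10)*(2/9) = sqrt(-14)*(2/9) = (I*sqrt(14))*(2/9) = 2*I*sqrt(14)/9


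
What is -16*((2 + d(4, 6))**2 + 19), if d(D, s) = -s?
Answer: -560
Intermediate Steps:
-16*((2 + d(4, 6))**2 + 19) = -16*((2 - 1*6)**2 + 19) = -16*((2 - 6)**2 + 19) = -16*((-4)**2 + 19) = -16*(16 + 19) = -16*35 = -560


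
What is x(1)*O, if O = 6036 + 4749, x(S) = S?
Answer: 10785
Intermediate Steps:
O = 10785
x(1)*O = 1*10785 = 10785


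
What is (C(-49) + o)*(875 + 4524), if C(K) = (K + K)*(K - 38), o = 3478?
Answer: 64809596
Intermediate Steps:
C(K) = 2*K*(-38 + K) (C(K) = (2*K)*(-38 + K) = 2*K*(-38 + K))
(C(-49) + o)*(875 + 4524) = (2*(-49)*(-38 - 49) + 3478)*(875 + 4524) = (2*(-49)*(-87) + 3478)*5399 = (8526 + 3478)*5399 = 12004*5399 = 64809596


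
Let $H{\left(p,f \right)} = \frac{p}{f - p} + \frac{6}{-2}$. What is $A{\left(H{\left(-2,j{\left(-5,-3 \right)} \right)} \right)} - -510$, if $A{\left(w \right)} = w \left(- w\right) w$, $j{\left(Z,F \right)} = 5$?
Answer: $\frac{187097}{343} \approx 545.47$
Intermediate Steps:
$H{\left(p,f \right)} = -3 + \frac{p}{f - p}$ ($H{\left(p,f \right)} = \frac{p}{f - p} + 6 \left(- \frac{1}{2}\right) = \frac{p}{f - p} - 3 = -3 + \frac{p}{f - p}$)
$A{\left(w \right)} = - w^{3}$ ($A{\left(w \right)} = - w^{2} w = - w^{3}$)
$A{\left(H{\left(-2,j{\left(-5,-3 \right)} \right)} \right)} - -510 = - \left(\frac{\left(-3\right) 5 + 4 \left(-2\right)}{5 - -2}\right)^{3} - -510 = - \left(\frac{-15 - 8}{5 + 2}\right)^{3} + 510 = - \left(\frac{1}{7} \left(-23\right)\right)^{3} + 510 = - \left(- \frac{23}{7}\right)^{3} + 510 = \left(-1\right) \left(- \frac{12167}{343}\right) + 510 = \frac{12167}{343} + 510 = \frac{187097}{343}$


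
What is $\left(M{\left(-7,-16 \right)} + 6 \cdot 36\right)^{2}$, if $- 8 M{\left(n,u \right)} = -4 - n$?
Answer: $\frac{2975625}{64} \approx 46494.0$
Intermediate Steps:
$M{\left(n,u \right)} = \frac{1}{2} + \frac{n}{8}$ ($M{\left(n,u \right)} = - \frac{-4 - n}{8} = \frac{1}{2} + \frac{n}{8}$)
$\left(M{\left(-7,-16 \right)} + 6 \cdot 36\right)^{2} = \left(\left(\frac{1}{2} + \frac{1}{8} \left(-7\right)\right) + 6 \cdot 36\right)^{2} = \left(\left(\frac{1}{2} - \frac{7}{8}\right) + 216\right)^{2} = \left(- \frac{3}{8} + 216\right)^{2} = \left(\frac{1725}{8}\right)^{2} = \frac{2975625}{64}$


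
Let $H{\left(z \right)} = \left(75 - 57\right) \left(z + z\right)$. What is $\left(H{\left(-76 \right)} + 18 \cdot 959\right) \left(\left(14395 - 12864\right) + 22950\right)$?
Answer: $355611006$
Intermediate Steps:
$H{\left(z \right)} = 36 z$ ($H{\left(z \right)} = 18 \cdot 2 z = 36 z$)
$\left(H{\left(-76 \right)} + 18 \cdot 959\right) \left(\left(14395 - 12864\right) + 22950\right) = \left(36 \left(-76\right) + 18 \cdot 959\right) \left(\left(14395 - 12864\right) + 22950\right) = \left(-2736 + 17262\right) \left(1531 + 22950\right) = 14526 \cdot 24481 = 355611006$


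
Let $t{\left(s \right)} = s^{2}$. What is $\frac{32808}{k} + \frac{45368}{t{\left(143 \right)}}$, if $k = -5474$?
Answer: $- \frac{211273180}{55968913} \approx -3.7748$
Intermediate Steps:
$\frac{32808}{k} + \frac{45368}{t{\left(143 \right)}} = \frac{32808}{-5474} + \frac{45368}{143^{2}} = 32808 \left(- \frac{1}{5474}\right) + \frac{45368}{20449} = - \frac{16404}{2737} + 45368 \cdot \frac{1}{20449} = - \frac{16404}{2737} + \frac{45368}{20449} = - \frac{211273180}{55968913}$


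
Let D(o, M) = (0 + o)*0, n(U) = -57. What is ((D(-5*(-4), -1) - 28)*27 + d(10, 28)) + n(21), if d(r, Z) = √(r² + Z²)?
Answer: -813 + 2*√221 ≈ -783.27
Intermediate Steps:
d(r, Z) = √(Z² + r²)
D(o, M) = 0 (D(o, M) = o*0 = 0)
((D(-5*(-4), -1) - 28)*27 + d(10, 28)) + n(21) = ((0 - 28)*27 + √(28² + 10²)) - 57 = (-28*27 + √(784 + 100)) - 57 = (-756 + √884) - 57 = (-756 + 2*√221) - 57 = -813 + 2*√221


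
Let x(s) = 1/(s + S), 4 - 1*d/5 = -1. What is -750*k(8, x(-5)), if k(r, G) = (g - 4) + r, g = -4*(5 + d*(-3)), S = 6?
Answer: -213000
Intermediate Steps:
d = 25 (d = 20 - 5*(-1) = 20 + 5 = 25)
x(s) = 1/(6 + s) (x(s) = 1/(s + 6) = 1/(6 + s))
g = 280 (g = -4*(5 + 25*(-3)) = -4*(5 - 75) = -4*(-70) = 280)
k(r, G) = 276 + r (k(r, G) = (280 - 4) + r = 276 + r)
-750*k(8, x(-5)) = -750*(276 + 8) = -750*284 = -213000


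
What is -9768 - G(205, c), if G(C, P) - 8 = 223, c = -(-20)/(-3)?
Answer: -9999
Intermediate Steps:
c = -20/3 (c = -(-20)*(-1)/3 = -5*4/3 = -20/3 ≈ -6.6667)
G(C, P) = 231 (G(C, P) = 8 + 223 = 231)
-9768 - G(205, c) = -9768 - 1*231 = -9768 - 231 = -9999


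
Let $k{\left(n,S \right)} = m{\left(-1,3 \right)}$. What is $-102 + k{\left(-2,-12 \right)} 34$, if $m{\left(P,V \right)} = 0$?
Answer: $-102$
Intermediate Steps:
$k{\left(n,S \right)} = 0$
$-102 + k{\left(-2,-12 \right)} 34 = -102 + 0 \cdot 34 = -102 + 0 = -102$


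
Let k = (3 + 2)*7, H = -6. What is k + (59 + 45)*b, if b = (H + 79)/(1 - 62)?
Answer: -5457/61 ≈ -89.459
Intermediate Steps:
k = 35 (k = 5*7 = 35)
b = -73/61 (b = (-6 + 79)/(1 - 62) = 73/(-61) = 73*(-1/61) = -73/61 ≈ -1.1967)
k + (59 + 45)*b = 35 + (59 + 45)*(-73/61) = 35 + 104*(-73/61) = 35 - 7592/61 = -5457/61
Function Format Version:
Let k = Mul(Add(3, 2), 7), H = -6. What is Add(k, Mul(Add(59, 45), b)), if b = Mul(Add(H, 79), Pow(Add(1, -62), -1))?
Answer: Rational(-5457, 61) ≈ -89.459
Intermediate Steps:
k = 35 (k = Mul(5, 7) = 35)
b = Rational(-73, 61) (b = Mul(Add(-6, 79), Pow(Add(1, -62), -1)) = Mul(73, Pow(-61, -1)) = Mul(73, Rational(-1, 61)) = Rational(-73, 61) ≈ -1.1967)
Add(k, Mul(Add(59, 45), b)) = Add(35, Mul(Add(59, 45), Rational(-73, 61))) = Add(35, Mul(104, Rational(-73, 61))) = Add(35, Rational(-7592, 61)) = Rational(-5457, 61)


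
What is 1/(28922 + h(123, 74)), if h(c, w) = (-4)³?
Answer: 1/28858 ≈ 3.4652e-5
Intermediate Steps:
h(c, w) = -64
1/(28922 + h(123, 74)) = 1/(28922 - 64) = 1/28858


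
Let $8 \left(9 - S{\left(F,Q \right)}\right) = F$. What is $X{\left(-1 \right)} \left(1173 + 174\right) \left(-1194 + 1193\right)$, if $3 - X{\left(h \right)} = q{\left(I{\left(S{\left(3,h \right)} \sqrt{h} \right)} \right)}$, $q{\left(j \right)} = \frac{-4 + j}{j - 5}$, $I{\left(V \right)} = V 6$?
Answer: $- \frac{116620566}{43249} - \frac{1115316 i}{43249} \approx -2696.5 - 25.788 i$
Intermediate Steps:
$S{\left(F,Q \right)} = 9 - \frac{F}{8}$
$I{\left(V \right)} = 6 V$
$q{\left(j \right)} = \frac{-4 + j}{-5 + j}$
$X{\left(h \right)} = 3 - \frac{-4 + \frac{207 \sqrt{h}}{4}}{-5 + \frac{207 \sqrt{h}}{4}}$ ($X{\left(h \right)} = 3 - \frac{-4 + 6 \left(9 - \frac{3}{8}\right) \sqrt{h}}{-5 + 6 \left(9 - \frac{3}{8}\right) \sqrt{h}} = 3 - \frac{-4 + 6 \frac{69 \sqrt{h}}{8}}{-5 + 6 \frac{69 \sqrt{h}}{8}} = 3 - \frac{-4 + \frac{207 \sqrt{h}}{4}}{-5 + \frac{207 \sqrt{h}}{4}}$)
$X{\left(-1 \right)} \left(1173 + 174\right) \left(-1194 + 1193\right) = \frac{2 \left(-22 + 207 \sqrt{-1}\right)}{-20 + 207 \sqrt{-1}} \left(1173 + 174\right) \left(-1194 + 1193\right) = \frac{2 \left(-22 + 207 i\right)}{-20 + 207 i} 1347 \left(-1\right) = 2 \frac{-20 - 207 i}{43249} \left(-22 + 207 i\right) \left(-1347\right) = \frac{2 \left(-22 + 207 i\right) \left(-20 - 207 i\right)}{43249} \left(-1347\right) = - \frac{2694 \left(-22 + 207 i\right) \left(-20 - 207 i\right)}{43249}$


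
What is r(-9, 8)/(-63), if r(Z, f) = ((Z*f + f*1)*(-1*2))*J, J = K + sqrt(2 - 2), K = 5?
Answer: -640/63 ≈ -10.159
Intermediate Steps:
J = 5 (J = 5 + sqrt(2 - 2) = 5 + sqrt(0) = 5 + 0 = 5)
r(Z, f) = -10*f - 10*Z*f (r(Z, f) = ((Z*f + f*1)*(-1*2))*5 = ((Z*f + f)*(-2))*5 = ((f + Z*f)*(-2))*5 = (-2*f - 2*Z*f)*5 = -10*f - 10*Z*f)
r(-9, 8)/(-63) = (-10*8*(1 - 9))/(-63) = -(-10)*8*(-8)/63 = -1/63*640 = -640/63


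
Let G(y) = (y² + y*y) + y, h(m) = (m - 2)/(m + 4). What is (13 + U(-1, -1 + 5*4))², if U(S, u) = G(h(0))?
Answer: 169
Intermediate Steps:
h(m) = (-2 + m)/(4 + m)
G(y) = y + 2*y² (G(y) = (y² + y²) + y = 2*y² + y = y + 2*y²)
U(S, u) = 0 (U(S, u) = ((-2 + 0)/(4 + 0))*(1 + 2*((-2 + 0)/(4 + 0))) = (-2/4)*(1 + 2*(-2/4)) = ((¼)*(-2))*(1 + 2*((¼)*(-2))) = -(1 + 2*(-½))/2 = -(1 - 1)/2 = -½*0 = 0)
(13 + U(-1, -1 + 5*4))² = (13 + 0)² = 13² = 169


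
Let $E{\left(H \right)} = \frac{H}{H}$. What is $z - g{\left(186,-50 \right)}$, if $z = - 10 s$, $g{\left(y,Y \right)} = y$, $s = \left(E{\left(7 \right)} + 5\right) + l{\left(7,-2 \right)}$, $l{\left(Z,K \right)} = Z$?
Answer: $-316$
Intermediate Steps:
$E{\left(H \right)} = 1$
$s = 13$ ($s = \left(1 + 5\right) + 7 = 6 + 7 = 13$)
$z = -130$ ($z = \left(-10\right) 13 = -130$)
$z - g{\left(186,-50 \right)} = -130 - 186 = -316$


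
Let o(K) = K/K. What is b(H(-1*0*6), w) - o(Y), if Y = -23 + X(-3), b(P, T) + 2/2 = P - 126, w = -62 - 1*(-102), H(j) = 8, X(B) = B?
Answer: -120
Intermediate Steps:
w = 40 (w = -62 + 102 = 40)
b(P, T) = -127 + P (b(P, T) = -1 + (P - 126) = -1 + (-126 + P) = -127 + P)
Y = -26 (Y = -23 - 3 = -26)
o(K) = 1
b(H(-1*0*6), w) - o(Y) = (-127 + 8) - 1*1 = -119 - 1 = -120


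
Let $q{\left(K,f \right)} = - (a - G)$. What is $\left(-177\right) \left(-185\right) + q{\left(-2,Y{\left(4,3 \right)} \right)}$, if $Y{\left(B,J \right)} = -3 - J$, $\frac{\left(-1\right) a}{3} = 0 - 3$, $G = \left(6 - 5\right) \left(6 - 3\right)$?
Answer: $32739$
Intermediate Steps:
$G = 3$ ($G = 1 \cdot 3 = 3$)
$a = 9$ ($a = - 3 \left(0 - 3\right) = \left(-3\right) \left(-3\right) = 9$)
$q{\left(K,f \right)} = -6$ ($q{\left(K,f \right)} = - (9 - 3) = \left(-1\right) 6 = -6$)
$\left(-177\right) \left(-185\right) + q{\left(-2,Y{\left(4,3 \right)} \right)} = \left(-177\right) \left(-185\right) - 6 = 32745 - 6 = 32739$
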